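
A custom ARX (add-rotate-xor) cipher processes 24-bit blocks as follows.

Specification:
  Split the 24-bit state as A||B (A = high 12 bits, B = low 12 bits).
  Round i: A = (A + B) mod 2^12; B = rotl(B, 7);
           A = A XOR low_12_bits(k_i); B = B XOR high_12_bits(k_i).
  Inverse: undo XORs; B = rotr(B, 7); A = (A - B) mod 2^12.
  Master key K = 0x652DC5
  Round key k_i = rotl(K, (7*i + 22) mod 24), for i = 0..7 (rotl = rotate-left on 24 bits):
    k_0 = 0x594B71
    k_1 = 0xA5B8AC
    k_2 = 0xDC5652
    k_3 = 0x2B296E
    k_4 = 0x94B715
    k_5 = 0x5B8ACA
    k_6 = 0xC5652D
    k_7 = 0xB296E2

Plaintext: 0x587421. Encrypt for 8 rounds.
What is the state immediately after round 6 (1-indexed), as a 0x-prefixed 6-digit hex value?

0xB0CE22

s_0 = plaintext = 0x587421
s_1 = Round(s_0, k_0) = 0x2D9535
s_2 = Round(s_1, k_1) = 0x0A20F2
s_3 = Round(s_2, k_2) = 0x7C64C2
s_4 = Round(s_3, k_3) = 0x5E6394
s_5 = Round(s_4, k_4) = 0xE6F357
s_6 = Round(s_5, k_5) = 0xB0CE22
s_7 = Round(s_6, k_6) = 0xC03D27
s_8 = Round(s_7, k_7) = 0xFC88C0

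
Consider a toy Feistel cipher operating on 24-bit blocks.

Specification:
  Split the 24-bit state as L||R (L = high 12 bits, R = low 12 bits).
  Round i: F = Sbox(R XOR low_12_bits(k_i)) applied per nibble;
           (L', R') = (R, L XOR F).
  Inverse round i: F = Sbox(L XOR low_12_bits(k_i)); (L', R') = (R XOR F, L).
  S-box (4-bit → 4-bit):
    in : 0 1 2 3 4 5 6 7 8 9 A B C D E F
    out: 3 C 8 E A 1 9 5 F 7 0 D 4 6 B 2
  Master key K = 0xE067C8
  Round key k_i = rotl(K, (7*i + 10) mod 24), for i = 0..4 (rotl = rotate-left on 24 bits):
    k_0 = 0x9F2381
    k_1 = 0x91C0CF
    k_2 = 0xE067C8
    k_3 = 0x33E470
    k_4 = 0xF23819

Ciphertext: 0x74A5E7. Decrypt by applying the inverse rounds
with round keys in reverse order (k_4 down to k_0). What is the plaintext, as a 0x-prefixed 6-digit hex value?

0x7AFD28

s_0 = ciphertext = 0x74A5E7
s_1 = InvRound(s_0, k_4) = 0x7F974A
s_2 = InvRound(s_1, k_3) = 0x9BD7F9
s_3 = InvRound(s_2, k_2) = 0xCA89BD
s_4 = InvRound(s_3, k_1) = 0xD28CA8
s_5 = InvRound(s_4, k_0) = 0x7AFD28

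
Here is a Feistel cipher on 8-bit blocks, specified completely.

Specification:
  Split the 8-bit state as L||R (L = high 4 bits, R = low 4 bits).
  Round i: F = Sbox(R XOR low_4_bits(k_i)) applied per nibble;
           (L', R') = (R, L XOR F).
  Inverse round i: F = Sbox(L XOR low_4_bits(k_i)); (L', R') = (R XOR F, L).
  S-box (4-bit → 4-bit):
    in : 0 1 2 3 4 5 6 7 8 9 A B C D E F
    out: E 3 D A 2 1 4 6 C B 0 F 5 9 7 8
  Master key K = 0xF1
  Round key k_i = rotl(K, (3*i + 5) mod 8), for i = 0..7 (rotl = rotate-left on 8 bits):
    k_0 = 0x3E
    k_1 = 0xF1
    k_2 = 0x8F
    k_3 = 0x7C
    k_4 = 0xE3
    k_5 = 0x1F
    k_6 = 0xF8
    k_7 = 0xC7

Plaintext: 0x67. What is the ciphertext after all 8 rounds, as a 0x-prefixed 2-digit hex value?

s_0 = plaintext = 0x67
s_1 = Round(s_0, k_0) = 0x7D
s_2 = Round(s_1, k_1) = 0xD2
s_3 = Round(s_2, k_2) = 0x24
s_4 = Round(s_3, k_3) = 0x4E
s_5 = Round(s_4, k_4) = 0xED
s_6 = Round(s_5, k_5) = 0xD3
s_7 = Round(s_6, k_6) = 0x32
s_8 = Round(s_7, k_7) = 0x22

0x22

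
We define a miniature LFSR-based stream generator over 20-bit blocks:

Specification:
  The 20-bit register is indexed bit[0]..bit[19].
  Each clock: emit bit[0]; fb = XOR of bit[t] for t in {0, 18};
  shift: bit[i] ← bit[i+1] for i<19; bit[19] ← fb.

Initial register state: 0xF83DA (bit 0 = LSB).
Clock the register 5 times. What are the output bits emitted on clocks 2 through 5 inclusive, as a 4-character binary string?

1011

reg_0 = 0xF83DA
clock 1: out=0, reg = 0xFC1ED
clock 2: out=1, reg = 0x7E0F6
clock 3: out=0, reg = 0xBF07B
clock 4: out=1, reg = 0xDF83D
clock 5: out=1, reg = 0x6FC1E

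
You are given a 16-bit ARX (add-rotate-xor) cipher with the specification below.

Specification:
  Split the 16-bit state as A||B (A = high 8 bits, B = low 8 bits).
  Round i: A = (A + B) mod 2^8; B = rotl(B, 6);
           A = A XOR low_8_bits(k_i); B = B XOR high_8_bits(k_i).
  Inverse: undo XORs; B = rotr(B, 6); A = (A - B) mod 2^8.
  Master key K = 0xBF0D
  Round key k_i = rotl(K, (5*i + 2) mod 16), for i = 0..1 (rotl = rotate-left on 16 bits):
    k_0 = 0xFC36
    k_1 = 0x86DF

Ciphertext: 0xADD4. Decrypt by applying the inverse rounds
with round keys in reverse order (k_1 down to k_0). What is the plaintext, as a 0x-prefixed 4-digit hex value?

s_0 = ciphertext = 0xADD4
s_1 = InvRound(s_0, k_1) = 0x2949
s_2 = InvRound(s_1, k_0) = 0x49D6

0x49D6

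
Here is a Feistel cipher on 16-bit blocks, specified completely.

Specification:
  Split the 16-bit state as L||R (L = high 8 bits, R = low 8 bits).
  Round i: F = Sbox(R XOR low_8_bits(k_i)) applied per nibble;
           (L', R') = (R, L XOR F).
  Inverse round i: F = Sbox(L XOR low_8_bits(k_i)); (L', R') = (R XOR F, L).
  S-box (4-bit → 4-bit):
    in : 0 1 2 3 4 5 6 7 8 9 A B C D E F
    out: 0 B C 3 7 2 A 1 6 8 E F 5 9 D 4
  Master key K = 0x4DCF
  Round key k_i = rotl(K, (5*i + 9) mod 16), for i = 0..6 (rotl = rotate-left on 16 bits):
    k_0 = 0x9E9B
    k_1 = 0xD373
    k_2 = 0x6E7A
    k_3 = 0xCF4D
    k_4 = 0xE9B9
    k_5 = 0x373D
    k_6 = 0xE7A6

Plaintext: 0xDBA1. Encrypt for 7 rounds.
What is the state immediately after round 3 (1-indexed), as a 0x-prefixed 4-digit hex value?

0x2BCE

s_0 = plaintext = 0xDBA1
s_1 = Round(s_0, k_0) = 0xA1E5
s_2 = Round(s_1, k_1) = 0xE52B
s_3 = Round(s_2, k_2) = 0x2BCE
s_4 = Round(s_3, k_3) = 0xCE48
s_5 = Round(s_4, k_4) = 0x4885
s_6 = Round(s_5, k_5) = 0x85BE
s_7 = Round(s_6, k_6) = 0xBE33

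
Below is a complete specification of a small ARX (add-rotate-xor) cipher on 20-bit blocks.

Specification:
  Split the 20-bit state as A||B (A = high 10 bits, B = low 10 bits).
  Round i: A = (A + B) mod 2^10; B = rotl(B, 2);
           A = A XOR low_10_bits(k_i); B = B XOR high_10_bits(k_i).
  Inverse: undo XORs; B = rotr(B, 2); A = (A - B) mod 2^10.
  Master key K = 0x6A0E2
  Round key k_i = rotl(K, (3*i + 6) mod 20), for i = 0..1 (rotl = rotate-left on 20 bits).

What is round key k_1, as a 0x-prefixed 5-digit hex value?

K = 0x6A0E2
k_0 = rotl(K, (3*0+6) mod 20) = rotl(K, 6) = 0x8389A
k_1 = rotl(K, (3*1+6) mod 20) = rotl(K, 9) = 0x1C4D4

0x1C4D4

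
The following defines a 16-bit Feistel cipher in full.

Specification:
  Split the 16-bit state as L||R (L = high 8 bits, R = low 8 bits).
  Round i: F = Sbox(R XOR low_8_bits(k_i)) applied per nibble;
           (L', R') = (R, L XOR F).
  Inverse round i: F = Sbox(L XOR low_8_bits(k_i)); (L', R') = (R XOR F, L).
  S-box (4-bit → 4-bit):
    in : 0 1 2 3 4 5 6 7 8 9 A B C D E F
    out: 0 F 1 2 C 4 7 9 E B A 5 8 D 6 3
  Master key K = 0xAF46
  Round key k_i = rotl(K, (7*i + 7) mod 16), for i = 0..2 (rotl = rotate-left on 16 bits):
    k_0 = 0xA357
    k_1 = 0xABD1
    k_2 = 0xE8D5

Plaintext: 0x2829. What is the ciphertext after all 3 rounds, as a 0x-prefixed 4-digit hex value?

0x5A5D

s_0 = plaintext = 0x2829
s_1 = Round(s_0, k_0) = 0x29BE
s_2 = Round(s_1, k_1) = 0xBE5A
s_3 = Round(s_2, k_2) = 0x5A5D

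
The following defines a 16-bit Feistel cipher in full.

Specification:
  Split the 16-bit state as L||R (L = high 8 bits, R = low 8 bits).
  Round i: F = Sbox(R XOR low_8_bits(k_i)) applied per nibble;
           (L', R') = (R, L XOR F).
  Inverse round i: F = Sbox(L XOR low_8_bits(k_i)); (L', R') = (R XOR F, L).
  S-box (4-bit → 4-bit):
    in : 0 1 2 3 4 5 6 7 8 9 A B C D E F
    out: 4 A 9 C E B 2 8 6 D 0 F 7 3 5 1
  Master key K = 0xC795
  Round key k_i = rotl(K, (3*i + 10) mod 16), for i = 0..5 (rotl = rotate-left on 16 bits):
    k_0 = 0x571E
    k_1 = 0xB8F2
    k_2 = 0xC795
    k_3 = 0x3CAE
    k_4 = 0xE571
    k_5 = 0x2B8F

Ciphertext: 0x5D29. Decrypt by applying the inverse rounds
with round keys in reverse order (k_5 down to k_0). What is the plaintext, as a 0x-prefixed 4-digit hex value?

0x70A1

s_0 = ciphertext = 0x5D29
s_1 = InvRound(s_0, k_5) = 0x105D
s_2 = InvRound(s_1, k_4) = 0x7710
s_3 = InvRound(s_2, k_3) = 0x2D77
s_4 = InvRound(s_3, k_2) = 0x812D
s_5 = InvRound(s_4, k_1) = 0xA181
s_6 = InvRound(s_5, k_0) = 0x70A1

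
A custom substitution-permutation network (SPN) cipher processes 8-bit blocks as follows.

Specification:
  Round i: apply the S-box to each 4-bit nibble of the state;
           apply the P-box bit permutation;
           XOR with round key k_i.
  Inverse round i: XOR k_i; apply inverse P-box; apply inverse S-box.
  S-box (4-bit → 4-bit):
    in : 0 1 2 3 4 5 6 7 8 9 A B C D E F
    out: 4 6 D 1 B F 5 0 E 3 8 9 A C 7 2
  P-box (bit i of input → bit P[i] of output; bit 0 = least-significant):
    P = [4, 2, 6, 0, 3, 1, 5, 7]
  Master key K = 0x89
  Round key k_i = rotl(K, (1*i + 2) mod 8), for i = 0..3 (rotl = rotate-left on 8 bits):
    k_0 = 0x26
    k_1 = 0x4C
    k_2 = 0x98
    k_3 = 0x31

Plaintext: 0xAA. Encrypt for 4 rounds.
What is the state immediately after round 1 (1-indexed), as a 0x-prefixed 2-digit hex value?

s_0 = plaintext = 0xAA
s_1 = Round(s_0, k_0) = 0xA7
s_2 = Round(s_1, k_1) = 0xCC
s_3 = Round(s_2, k_2) = 0x1F
s_4 = Round(s_3, k_3) = 0x17

0xA7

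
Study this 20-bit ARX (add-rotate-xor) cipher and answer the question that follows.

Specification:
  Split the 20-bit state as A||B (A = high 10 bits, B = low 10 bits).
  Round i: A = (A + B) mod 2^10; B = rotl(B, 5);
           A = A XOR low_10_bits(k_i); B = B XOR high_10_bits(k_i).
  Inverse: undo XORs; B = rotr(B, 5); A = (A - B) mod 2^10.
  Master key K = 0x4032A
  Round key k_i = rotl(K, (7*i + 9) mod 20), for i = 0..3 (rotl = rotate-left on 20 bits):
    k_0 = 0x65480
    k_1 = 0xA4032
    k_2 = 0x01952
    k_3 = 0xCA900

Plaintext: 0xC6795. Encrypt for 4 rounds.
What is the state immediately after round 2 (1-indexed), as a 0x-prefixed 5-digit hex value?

0x597A9

s_0 = plaintext = 0xC6795
s_1 = Round(s_0, k_0) = 0x8BB29
s_2 = Round(s_1, k_1) = 0x597A9
s_3 = Round(s_2, k_2) = 0x1713B
s_4 = Round(s_3, k_3) = 0x25C43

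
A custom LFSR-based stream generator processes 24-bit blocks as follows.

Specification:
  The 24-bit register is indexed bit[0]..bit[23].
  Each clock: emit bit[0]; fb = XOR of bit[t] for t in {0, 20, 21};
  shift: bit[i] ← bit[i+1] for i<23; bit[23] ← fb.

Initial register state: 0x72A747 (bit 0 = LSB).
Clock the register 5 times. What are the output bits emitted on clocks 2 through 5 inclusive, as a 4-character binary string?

reg_0 = 0x72A747
clock 1: out=1, reg = 0xB953A3
clock 2: out=1, reg = 0xDCA9D1
clock 3: out=1, reg = 0x6E54E8
clock 4: out=0, reg = 0xB72A74
clock 5: out=0, reg = 0x5B953A

1100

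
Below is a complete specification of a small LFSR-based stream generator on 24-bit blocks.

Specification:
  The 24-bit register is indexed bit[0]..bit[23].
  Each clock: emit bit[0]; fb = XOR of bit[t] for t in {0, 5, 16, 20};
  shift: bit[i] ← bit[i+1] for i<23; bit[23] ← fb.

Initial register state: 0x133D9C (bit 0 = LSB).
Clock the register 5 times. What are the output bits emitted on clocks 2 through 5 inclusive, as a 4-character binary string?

reg_0 = 0x133D9C
clock 1: out=0, reg = 0x099ECE
clock 2: out=0, reg = 0x84CF67
clock 3: out=1, reg = 0x4267B3
clock 4: out=1, reg = 0x2133D9
clock 5: out=1, reg = 0x1099EC

0111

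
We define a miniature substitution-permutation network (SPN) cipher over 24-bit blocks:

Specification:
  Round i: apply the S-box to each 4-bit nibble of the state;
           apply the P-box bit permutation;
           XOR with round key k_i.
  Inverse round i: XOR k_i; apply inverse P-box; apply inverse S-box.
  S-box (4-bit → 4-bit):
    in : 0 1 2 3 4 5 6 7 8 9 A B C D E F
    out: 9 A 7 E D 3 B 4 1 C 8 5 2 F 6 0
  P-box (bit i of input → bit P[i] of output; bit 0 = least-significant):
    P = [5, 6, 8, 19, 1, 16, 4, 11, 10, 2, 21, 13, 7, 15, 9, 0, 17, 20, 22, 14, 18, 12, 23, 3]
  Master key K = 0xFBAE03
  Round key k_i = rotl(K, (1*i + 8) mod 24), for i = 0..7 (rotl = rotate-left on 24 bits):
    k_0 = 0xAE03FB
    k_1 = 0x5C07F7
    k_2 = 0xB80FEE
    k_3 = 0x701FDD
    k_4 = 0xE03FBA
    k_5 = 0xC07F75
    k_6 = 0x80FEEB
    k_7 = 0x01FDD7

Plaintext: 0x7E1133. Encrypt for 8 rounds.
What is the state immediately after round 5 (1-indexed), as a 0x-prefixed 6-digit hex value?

0xCC0DEE

s_0 = plaintext = 0x7E1133
s_1 = Round(s_0, k_0) = 0x77AAAE
s_2 = Round(s_1, k_1) = 0x9C2EB6
s_3 = Round(s_2, k_2) = 0x008D10
s_4 = Round(s_3, k_3) = 0x5F7371
s_5 = Round(s_4, k_4) = 0xCC0DEE
s_6 = Round(s_5, k_5) = 0xF14AA0
s_7 = Round(s_6, k_6) = 0x98944A
s_8 = Round(s_7, k_7) = 0xABD3CC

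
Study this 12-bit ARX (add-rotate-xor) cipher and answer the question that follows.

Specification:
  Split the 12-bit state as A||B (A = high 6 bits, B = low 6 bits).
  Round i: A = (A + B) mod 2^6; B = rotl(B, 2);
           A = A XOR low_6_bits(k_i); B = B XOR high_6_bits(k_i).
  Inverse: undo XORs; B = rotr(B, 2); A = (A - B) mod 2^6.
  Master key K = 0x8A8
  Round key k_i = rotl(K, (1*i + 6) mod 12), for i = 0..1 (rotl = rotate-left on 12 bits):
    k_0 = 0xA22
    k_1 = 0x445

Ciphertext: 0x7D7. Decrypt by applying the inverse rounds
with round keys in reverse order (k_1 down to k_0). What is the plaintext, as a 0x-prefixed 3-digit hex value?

s_0 = ciphertext = 0x7D7
s_1 = InvRound(s_0, k_1) = 0xE61
s_2 = InvRound(s_1, k_0) = 0x252

0x252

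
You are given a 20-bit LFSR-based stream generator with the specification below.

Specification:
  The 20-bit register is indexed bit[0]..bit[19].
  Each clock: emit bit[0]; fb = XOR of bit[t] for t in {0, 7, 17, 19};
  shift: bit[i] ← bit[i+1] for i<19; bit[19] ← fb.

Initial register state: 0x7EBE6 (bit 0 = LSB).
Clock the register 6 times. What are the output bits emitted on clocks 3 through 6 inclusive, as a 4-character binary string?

reg_0 = 0x7EBE6
clock 1: out=0, reg = 0x3F5F3
clock 2: out=1, reg = 0x9FAF9
clock 3: out=1, reg = 0xCFD7C
clock 4: out=0, reg = 0xE7EBE
clock 5: out=0, reg = 0xF3F5F
clock 6: out=1, reg = 0xF9FAF

1001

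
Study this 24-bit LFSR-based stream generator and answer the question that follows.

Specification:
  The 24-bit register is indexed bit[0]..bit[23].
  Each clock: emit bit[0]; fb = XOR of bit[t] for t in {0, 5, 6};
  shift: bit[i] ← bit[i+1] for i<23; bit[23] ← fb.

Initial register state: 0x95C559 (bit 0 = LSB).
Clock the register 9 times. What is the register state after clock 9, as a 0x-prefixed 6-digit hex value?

0x334AE2

reg_0 = 0x95C559
clock 1: out=1, reg = 0x4AE2AC
clock 2: out=0, reg = 0xA57156
clock 3: out=0, reg = 0xD2B8AB
clock 4: out=1, reg = 0x695C55
clock 5: out=1, reg = 0x34AE2A
clock 6: out=0, reg = 0x9A5715
clock 7: out=1, reg = 0xCD2B8A
clock 8: out=0, reg = 0x6695C5
clock 9: out=1, reg = 0x334AE2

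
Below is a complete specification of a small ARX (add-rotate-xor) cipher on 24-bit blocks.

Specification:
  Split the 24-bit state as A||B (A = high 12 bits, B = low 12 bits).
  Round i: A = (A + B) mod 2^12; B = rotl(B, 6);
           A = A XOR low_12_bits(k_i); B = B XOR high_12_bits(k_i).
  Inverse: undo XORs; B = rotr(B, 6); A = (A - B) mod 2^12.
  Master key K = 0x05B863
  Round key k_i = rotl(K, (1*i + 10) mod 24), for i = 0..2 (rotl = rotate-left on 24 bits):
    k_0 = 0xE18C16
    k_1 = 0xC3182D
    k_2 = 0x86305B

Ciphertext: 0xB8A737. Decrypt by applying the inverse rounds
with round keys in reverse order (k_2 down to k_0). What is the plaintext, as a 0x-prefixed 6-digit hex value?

s_0 = ciphertext = 0xB8A737
s_1 = InvRound(s_0, k_2) = 0x69453D
s_2 = InvRound(s_1, k_1) = 0xB95324
s_3 = InvRound(s_2, k_0) = 0x84FF34

0x84FF34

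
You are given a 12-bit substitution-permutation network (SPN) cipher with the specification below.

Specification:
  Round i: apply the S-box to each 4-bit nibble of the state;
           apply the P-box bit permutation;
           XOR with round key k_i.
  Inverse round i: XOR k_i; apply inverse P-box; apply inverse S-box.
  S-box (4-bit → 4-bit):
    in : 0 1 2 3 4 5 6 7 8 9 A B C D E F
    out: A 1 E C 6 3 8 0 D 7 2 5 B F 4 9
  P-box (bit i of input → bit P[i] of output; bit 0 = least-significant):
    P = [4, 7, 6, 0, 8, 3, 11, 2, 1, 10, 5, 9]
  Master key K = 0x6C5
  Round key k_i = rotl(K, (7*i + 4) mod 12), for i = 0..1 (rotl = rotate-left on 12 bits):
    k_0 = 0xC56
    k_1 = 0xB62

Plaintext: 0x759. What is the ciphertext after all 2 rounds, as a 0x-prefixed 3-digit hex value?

s_0 = plaintext = 0x759
s_1 = Round(s_0, k_0) = 0xD8E
s_2 = Round(s_1, k_1) = 0x404

0x404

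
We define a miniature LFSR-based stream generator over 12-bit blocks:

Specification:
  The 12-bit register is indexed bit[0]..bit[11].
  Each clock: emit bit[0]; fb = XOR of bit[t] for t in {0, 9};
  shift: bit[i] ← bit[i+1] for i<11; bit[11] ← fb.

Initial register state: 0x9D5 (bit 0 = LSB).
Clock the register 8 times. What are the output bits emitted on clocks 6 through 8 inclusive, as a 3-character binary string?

reg_0 = 0x9D5
clock 1: out=1, reg = 0xCEA
clock 2: out=0, reg = 0x675
clock 3: out=1, reg = 0x33A
clock 4: out=0, reg = 0x99D
clock 5: out=1, reg = 0xCCE
clock 6: out=0, reg = 0x667
clock 7: out=1, reg = 0x333
clock 8: out=1, reg = 0x199

011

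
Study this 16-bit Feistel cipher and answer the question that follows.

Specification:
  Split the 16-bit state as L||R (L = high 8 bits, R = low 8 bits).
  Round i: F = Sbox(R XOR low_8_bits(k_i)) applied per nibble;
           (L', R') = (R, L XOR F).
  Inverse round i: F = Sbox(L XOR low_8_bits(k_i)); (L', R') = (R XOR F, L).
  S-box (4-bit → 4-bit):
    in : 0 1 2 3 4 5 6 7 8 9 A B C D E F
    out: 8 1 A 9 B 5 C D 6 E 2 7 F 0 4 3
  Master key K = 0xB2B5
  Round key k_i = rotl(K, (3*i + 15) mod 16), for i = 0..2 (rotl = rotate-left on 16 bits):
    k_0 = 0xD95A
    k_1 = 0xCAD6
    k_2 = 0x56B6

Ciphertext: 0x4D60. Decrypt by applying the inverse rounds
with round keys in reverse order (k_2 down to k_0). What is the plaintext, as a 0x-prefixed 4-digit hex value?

s_0 = ciphertext = 0x4D60
s_1 = InvRound(s_0, k_2) = 0x574D
s_2 = InvRound(s_1, k_1) = 0x2C57
s_3 = InvRound(s_2, k_0) = 0x8B2C

0x8B2C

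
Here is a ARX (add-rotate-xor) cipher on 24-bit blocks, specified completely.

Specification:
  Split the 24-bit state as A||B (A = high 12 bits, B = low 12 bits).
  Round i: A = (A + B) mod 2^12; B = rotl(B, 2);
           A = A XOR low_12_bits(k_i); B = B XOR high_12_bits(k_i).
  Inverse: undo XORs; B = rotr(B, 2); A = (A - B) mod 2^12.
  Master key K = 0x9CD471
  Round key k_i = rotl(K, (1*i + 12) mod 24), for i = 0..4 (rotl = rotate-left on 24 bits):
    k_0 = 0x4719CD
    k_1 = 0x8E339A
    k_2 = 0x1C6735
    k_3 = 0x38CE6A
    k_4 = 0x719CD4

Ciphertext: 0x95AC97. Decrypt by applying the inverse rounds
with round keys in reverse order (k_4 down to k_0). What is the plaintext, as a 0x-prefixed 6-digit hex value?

s_0 = ciphertext = 0x95AC97
s_1 = InvRound(s_0, k_4) = 0xAABAE3
s_2 = InvRound(s_1, k_3) = 0x666E5B
s_3 = InvRound(s_2, k_2) = 0x96C7E7
s_4 = InvRound(s_3, k_1) = 0x7353C1
s_5 = InvRound(s_4, k_0) = 0xD0C1EC

0xD0C1EC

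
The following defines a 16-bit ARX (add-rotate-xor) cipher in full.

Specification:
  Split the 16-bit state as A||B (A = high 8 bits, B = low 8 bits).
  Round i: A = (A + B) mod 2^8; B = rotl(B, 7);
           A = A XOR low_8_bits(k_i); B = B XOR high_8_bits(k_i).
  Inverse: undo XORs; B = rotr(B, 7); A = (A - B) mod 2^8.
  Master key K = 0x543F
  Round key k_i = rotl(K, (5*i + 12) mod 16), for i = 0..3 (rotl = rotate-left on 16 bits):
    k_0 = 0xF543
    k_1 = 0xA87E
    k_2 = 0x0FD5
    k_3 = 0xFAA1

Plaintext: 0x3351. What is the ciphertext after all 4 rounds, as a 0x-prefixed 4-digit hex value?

s_0 = plaintext = 0x3351
s_1 = Round(s_0, k_0) = 0xC75D
s_2 = Round(s_1, k_1) = 0x5A06
s_3 = Round(s_2, k_2) = 0xB50C
s_4 = Round(s_3, k_3) = 0x60FC

0x60FC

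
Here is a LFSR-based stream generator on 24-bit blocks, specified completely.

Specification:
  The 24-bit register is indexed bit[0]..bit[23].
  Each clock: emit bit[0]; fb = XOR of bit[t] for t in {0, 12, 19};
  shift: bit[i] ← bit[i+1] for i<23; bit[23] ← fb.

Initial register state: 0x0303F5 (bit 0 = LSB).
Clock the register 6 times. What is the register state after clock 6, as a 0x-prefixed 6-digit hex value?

0x940C0F

reg_0 = 0x0303F5
clock 1: out=1, reg = 0x8181FA
clock 2: out=0, reg = 0x40C0FD
clock 3: out=1, reg = 0xA0607E
clock 4: out=0, reg = 0x50303F
clock 5: out=1, reg = 0x28181F
clock 6: out=1, reg = 0x940C0F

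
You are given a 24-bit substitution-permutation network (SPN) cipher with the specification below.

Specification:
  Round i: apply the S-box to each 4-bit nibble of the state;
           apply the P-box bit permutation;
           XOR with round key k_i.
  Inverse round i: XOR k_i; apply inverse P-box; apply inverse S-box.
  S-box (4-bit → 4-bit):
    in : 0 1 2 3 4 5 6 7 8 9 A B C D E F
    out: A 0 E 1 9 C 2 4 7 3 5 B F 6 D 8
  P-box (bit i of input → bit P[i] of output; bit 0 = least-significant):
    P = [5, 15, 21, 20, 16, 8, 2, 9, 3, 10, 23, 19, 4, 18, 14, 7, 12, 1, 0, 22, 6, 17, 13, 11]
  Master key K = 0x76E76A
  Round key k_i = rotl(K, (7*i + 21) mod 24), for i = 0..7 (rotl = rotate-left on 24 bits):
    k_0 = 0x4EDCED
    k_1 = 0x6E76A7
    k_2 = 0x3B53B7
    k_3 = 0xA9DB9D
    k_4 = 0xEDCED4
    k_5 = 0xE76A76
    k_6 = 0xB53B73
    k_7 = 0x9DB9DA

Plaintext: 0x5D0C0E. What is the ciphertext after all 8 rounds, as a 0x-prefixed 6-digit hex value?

0x3AFB26

s_0 = plaintext = 0x5D0C0E
s_1 = Round(s_0, k_0) = 0xF2F346
s_2 = Round(s_1, k_1) = 0x2FFC2C
s_3 = Round(s_2, k_2) = 0xC1FC1B
s_4 = Round(s_3, k_3) = 0x337775
s_5 = Round(s_4, k_4) = 0x5D9E90
s_6 = Round(s_5, k_5) = 0x7AC36D
s_7 = Round(s_6, k_6) = 0x91CAEA
s_8 = Round(s_7, k_7) = 0x3AFB26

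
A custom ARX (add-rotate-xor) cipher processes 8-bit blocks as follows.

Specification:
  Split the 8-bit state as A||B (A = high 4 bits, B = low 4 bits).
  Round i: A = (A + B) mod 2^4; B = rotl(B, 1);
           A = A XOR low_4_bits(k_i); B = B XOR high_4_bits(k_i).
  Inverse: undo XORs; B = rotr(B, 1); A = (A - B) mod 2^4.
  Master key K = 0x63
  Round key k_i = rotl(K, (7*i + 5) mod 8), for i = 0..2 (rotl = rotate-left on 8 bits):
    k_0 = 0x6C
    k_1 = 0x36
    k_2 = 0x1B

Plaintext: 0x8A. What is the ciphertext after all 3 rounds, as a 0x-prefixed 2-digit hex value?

0x7B

s_0 = plaintext = 0x8A
s_1 = Round(s_0, k_0) = 0xE3
s_2 = Round(s_1, k_1) = 0x75
s_3 = Round(s_2, k_2) = 0x7B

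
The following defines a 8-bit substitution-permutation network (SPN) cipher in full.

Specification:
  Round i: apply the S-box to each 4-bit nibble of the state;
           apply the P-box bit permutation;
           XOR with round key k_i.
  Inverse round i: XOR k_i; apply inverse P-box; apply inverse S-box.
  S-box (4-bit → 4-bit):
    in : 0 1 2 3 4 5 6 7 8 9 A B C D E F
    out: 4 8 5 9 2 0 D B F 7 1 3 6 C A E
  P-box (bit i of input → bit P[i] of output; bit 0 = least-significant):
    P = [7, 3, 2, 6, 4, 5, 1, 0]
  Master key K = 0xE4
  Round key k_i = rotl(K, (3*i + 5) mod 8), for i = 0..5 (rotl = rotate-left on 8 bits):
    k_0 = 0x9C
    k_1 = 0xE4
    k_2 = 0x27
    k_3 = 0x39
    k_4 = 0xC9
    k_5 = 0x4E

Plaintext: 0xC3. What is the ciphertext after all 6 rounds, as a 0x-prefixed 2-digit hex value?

s_0 = plaintext = 0xC3
s_1 = Round(s_0, k_0) = 0x7E
s_2 = Round(s_1, k_1) = 0x9D
s_3 = Round(s_2, k_2) = 0x51
s_4 = Round(s_3, k_3) = 0x79
s_5 = Round(s_4, k_4) = 0x74
s_6 = Round(s_5, k_5) = 0x77

0x77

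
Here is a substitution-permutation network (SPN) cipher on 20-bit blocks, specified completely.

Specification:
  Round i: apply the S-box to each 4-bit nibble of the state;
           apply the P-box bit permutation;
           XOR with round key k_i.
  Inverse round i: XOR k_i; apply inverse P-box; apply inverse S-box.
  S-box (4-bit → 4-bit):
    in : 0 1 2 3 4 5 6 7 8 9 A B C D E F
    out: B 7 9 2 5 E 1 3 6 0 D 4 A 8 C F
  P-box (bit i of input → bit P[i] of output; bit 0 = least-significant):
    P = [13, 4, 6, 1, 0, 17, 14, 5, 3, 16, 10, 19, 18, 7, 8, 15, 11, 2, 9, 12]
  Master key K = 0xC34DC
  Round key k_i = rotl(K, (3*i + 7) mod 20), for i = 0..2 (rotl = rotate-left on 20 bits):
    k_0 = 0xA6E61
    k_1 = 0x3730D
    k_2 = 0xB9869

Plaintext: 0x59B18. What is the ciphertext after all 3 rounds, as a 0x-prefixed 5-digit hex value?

s_0 = plaintext = 0x59B18
s_1 = Round(s_0, k_0) = 0x83834
s_2 = Round(s_1, k_1) = 0x055C9
s_3 = Round(s_2, k_2) = 0x005CD

0x005CD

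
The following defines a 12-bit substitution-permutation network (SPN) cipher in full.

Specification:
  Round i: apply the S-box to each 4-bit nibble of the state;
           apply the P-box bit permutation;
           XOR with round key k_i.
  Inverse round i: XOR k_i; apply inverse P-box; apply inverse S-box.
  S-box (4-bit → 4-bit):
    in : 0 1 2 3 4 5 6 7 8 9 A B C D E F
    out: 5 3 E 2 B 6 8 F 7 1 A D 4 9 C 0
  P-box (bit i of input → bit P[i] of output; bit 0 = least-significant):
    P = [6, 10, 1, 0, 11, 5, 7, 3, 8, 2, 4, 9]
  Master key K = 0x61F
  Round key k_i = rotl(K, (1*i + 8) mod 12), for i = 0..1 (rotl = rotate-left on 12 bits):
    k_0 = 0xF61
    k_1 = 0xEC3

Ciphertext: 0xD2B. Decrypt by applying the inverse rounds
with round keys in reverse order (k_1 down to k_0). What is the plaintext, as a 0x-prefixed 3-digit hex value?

s_0 = ciphertext = 0xD2B
s_1 = InvRound(s_0, k_1) = 0xD29
s_2 = InvRound(s_1, k_0) = 0x669

0x669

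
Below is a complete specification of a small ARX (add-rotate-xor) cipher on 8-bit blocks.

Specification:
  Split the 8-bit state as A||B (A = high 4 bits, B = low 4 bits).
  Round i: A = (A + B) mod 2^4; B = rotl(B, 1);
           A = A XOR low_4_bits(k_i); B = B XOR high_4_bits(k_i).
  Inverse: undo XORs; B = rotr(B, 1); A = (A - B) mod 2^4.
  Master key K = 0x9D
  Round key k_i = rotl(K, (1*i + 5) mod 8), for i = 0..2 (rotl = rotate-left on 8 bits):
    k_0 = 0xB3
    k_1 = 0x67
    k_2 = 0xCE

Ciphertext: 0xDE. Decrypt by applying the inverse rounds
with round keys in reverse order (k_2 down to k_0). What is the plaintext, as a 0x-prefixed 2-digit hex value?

0x90

s_0 = ciphertext = 0xDE
s_1 = InvRound(s_0, k_2) = 0x21
s_2 = InvRound(s_1, k_1) = 0xAB
s_3 = InvRound(s_2, k_0) = 0x90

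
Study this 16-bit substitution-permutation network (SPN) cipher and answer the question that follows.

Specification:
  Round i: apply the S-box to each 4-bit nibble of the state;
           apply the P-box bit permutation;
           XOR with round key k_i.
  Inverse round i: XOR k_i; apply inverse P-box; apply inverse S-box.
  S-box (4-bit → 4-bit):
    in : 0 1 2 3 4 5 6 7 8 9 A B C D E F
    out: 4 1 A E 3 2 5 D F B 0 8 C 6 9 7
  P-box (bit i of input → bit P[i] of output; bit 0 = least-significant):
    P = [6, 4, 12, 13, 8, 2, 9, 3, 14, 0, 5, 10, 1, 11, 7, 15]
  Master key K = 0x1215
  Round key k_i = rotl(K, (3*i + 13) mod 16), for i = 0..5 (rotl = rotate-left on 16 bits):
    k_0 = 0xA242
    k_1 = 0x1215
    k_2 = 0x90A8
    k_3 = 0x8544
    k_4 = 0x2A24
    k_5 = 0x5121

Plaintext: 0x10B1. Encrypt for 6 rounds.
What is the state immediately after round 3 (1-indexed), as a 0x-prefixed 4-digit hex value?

0x69DC

s_0 = plaintext = 0x10B1
s_1 = Round(s_0, k_0) = 0xA228
s_2 = Round(s_1, k_1) = 0x2648
s_3 = Round(s_2, k_2) = 0x69DC
s_4 = Round(s_3, k_3) = 0xF3C3
s_5 = Round(s_4, k_4) = 0x149F
s_6 = Round(s_5, k_5) = 0x007E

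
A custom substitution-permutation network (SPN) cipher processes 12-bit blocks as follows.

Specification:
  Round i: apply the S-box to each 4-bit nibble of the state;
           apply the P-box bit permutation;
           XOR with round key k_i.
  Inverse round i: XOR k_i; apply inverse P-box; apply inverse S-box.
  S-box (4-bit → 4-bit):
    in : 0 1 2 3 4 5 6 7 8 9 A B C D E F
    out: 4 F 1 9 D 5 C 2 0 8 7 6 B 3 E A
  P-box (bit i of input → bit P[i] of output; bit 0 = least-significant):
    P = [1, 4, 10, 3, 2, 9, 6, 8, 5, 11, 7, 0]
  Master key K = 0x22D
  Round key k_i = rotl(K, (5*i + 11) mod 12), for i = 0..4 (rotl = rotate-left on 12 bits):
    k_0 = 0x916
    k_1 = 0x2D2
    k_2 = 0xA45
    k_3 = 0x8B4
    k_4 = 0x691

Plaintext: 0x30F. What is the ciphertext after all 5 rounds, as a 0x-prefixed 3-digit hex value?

0x70C

s_0 = plaintext = 0x30F
s_1 = Round(s_0, k_0) = 0x96F
s_2 = Round(s_1, k_1) = 0x38B
s_3 = Round(s_2, k_2) = 0xE74
s_4 = Round(s_3, k_3) = 0x63F
s_5 = Round(s_4, k_4) = 0x70C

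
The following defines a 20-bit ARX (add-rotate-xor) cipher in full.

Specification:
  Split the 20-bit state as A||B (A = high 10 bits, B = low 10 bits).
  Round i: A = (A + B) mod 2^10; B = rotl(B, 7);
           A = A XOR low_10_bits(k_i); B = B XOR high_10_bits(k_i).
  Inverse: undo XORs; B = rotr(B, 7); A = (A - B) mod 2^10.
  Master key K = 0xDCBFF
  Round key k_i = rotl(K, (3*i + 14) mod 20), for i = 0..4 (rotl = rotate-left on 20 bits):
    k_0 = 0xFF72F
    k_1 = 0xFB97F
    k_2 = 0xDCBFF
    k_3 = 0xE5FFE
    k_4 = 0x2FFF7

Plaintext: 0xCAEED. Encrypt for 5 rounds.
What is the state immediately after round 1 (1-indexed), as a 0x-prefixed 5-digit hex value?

0x4DD20

s_0 = plaintext = 0xCAEED
s_1 = Round(s_0, k_0) = 0x4DD20
s_2 = Round(s_1, k_1) = 0xCA3CA
s_3 = Round(s_2, k_2) = 0x4360B
s_4 = Round(s_3, k_3) = 0x39A56
s_5 = Round(s_4, k_4) = 0x32FF5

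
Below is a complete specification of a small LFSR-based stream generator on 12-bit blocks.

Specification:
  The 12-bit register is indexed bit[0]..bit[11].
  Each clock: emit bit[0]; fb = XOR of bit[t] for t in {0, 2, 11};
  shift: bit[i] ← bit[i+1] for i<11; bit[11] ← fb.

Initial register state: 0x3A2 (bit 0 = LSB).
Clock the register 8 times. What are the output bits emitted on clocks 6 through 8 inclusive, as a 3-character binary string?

101

reg_0 = 0x3A2
clock 1: out=0, reg = 0x1D1
clock 2: out=1, reg = 0x8E8
clock 3: out=0, reg = 0xC74
clock 4: out=0, reg = 0x63A
clock 5: out=0, reg = 0x31D
clock 6: out=1, reg = 0x18E
clock 7: out=0, reg = 0x8C7
clock 8: out=1, reg = 0xC63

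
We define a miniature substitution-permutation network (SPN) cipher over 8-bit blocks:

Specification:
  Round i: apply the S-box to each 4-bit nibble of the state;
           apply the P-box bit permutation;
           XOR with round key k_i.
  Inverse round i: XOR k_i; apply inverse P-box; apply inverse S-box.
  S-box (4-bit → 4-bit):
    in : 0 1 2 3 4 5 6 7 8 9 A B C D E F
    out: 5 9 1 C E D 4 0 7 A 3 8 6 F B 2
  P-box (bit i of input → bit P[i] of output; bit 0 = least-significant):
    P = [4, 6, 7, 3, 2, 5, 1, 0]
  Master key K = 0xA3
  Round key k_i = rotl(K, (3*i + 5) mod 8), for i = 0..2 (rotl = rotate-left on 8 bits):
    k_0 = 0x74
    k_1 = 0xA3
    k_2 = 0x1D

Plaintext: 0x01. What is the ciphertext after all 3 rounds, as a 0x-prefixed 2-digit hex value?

s_0 = plaintext = 0x01
s_1 = Round(s_0, k_0) = 0x6A
s_2 = Round(s_1, k_1) = 0xF1
s_3 = Round(s_2, k_2) = 0x25

0x25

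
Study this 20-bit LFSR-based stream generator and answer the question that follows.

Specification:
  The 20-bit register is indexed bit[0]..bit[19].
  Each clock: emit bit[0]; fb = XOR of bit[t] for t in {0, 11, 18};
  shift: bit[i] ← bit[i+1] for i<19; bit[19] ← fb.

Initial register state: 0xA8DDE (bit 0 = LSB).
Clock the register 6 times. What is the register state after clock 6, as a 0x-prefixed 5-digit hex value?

reg_0 = 0xA8DDE
clock 1: out=0, reg = 0xD46EF
clock 2: out=1, reg = 0x6A377
clock 3: out=1, reg = 0x351BB
clock 4: out=1, reg = 0x9A8DD
clock 5: out=1, reg = 0x4D46E
clock 6: out=0, reg = 0xA6A37

0xA6A37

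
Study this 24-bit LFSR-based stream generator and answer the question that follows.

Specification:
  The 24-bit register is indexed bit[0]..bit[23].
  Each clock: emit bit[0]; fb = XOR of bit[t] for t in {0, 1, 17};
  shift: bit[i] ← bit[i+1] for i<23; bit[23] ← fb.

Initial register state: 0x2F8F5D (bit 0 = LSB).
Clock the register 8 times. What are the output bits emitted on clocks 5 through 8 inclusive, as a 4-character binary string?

reg_0 = 0x2F8F5D
clock 1: out=1, reg = 0x17C7AE
clock 2: out=0, reg = 0x0BE3D7
clock 3: out=1, reg = 0x85F1EB
clock 4: out=1, reg = 0x42F8F5
clock 5: out=1, reg = 0x217C7A
clock 6: out=0, reg = 0x90BE3D
clock 7: out=1, reg = 0xC85F1E
clock 8: out=0, reg = 0xE42F8F

1010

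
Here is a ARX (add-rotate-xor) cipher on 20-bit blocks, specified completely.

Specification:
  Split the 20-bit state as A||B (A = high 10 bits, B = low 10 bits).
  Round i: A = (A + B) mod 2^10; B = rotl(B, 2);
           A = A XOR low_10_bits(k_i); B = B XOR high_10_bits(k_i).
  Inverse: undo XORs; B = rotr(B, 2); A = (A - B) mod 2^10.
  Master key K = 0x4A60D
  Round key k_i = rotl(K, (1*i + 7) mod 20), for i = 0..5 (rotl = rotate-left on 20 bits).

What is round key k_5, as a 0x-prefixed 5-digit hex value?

K = 0x4A60D
k_0 = rotl(K, (1*0+7) mod 20) = rotl(K, 7) = 0x306A5
k_1 = rotl(K, (1*1+7) mod 20) = rotl(K, 8) = 0x60D4A
k_2 = rotl(K, (1*2+7) mod 20) = rotl(K, 9) = 0xC1A94
k_3 = rotl(K, (1*3+7) mod 20) = rotl(K, 10) = 0x83529
k_4 = rotl(K, (1*4+7) mod 20) = rotl(K, 11) = 0x06A53
k_5 = rotl(K, (1*5+7) mod 20) = rotl(K, 12) = 0x0D4A6

0x0D4A6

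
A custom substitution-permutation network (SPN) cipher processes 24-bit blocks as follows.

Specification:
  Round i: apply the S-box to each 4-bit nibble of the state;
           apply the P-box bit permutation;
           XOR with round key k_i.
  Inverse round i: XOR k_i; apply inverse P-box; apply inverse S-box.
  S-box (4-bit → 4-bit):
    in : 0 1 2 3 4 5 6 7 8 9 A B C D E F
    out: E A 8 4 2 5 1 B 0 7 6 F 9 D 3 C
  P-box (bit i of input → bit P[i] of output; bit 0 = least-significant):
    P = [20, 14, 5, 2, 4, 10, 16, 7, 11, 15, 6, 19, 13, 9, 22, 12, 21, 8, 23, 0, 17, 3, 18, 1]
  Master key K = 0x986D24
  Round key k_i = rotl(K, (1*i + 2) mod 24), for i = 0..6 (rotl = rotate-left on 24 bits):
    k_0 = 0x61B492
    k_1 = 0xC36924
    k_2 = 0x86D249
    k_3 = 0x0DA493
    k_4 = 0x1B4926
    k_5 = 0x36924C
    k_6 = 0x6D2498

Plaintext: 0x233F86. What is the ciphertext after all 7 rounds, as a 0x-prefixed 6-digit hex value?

0xF0EDA0

s_0 = plaintext = 0x233F86
s_1 = Round(s_0, k_0) = 0xB9B4D0
s_2 = Round(s_1, k_1) = 0x249A9A
s_3 = Round(s_2, k_2) = 0xC7353B
s_4 = Round(s_3, k_3) = 0x7EEDF4
s_5 = Round(s_4, k_4) = 0x3022EC
s_6 = Round(s_5, k_5) = 0xAA8759
s_7 = Round(s_6, k_6) = 0xF0EDA0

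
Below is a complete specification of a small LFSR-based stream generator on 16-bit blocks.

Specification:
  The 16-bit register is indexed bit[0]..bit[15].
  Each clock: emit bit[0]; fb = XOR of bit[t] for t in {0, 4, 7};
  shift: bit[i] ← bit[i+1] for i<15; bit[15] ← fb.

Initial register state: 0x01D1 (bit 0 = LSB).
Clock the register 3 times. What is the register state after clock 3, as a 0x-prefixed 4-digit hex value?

reg_0 = 0x01D1
clock 1: out=1, reg = 0x80E8
clock 2: out=0, reg = 0xC074
clock 3: out=0, reg = 0xE03A

0xE03A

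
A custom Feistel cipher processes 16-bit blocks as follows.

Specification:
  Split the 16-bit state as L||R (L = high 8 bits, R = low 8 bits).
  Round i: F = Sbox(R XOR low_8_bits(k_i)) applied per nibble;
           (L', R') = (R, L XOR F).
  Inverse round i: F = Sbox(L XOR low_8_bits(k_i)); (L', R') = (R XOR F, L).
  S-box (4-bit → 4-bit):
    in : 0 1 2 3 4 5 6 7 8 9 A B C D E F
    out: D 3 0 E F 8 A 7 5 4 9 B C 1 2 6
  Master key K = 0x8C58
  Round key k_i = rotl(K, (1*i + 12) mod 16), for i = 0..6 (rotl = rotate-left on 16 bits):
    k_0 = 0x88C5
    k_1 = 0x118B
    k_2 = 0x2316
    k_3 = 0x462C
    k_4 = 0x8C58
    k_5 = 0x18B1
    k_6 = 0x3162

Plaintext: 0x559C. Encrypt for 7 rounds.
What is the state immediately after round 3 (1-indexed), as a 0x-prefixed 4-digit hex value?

s_0 = plaintext = 0x559C
s_1 = Round(s_0, k_0) = 0x9CD1
s_2 = Round(s_1, k_1) = 0xD115
s_3 = Round(s_2, k_2) = 0x150F
s_4 = Round(s_3, k_3) = 0x0F1B
s_5 = Round(s_4, k_4) = 0x1BF1
s_6 = Round(s_5, k_5) = 0xF1E6
s_7 = Round(s_6, k_6) = 0xE6AE

0x150F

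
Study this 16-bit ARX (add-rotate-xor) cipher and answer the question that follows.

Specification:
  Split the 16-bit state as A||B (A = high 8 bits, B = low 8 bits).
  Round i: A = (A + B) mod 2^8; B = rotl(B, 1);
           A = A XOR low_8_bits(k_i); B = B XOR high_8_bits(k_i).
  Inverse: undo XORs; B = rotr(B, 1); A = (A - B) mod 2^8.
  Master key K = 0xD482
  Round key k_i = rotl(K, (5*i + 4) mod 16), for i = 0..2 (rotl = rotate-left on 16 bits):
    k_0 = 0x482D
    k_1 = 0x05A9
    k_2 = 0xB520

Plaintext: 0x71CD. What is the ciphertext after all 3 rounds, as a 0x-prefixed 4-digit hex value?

0xD1F0

s_0 = plaintext = 0x71CD
s_1 = Round(s_0, k_0) = 0x13D3
s_2 = Round(s_1, k_1) = 0x4FA2
s_3 = Round(s_2, k_2) = 0xD1F0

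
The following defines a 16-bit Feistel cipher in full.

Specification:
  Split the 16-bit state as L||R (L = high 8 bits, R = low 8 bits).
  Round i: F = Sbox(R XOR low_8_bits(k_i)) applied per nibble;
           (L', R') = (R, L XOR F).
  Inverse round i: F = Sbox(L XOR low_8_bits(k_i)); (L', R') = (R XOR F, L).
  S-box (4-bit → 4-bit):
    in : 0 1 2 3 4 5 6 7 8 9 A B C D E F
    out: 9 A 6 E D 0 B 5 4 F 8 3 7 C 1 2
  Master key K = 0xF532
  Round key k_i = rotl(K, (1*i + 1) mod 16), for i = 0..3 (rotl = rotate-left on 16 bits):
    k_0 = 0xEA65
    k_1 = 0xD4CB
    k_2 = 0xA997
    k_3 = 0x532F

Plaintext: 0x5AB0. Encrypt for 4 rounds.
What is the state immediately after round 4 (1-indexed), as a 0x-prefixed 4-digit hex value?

0xF675

s_0 = plaintext = 0x5AB0
s_1 = Round(s_0, k_0) = 0xB09A
s_2 = Round(s_1, k_1) = 0x9ABA
s_3 = Round(s_2, k_2) = 0xBAF6
s_4 = Round(s_3, k_3) = 0xF675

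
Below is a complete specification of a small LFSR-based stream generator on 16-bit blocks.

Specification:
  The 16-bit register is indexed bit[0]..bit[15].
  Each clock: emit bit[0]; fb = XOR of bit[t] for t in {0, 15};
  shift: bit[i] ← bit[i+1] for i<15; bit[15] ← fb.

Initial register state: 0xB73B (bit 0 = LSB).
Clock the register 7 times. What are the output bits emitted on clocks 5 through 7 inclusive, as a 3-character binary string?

110

reg_0 = 0xB73B
clock 1: out=1, reg = 0x5B9D
clock 2: out=1, reg = 0xADCE
clock 3: out=0, reg = 0xD6E7
clock 4: out=1, reg = 0x6B73
clock 5: out=1, reg = 0xB5B9
clock 6: out=1, reg = 0x5ADC
clock 7: out=0, reg = 0x2D6E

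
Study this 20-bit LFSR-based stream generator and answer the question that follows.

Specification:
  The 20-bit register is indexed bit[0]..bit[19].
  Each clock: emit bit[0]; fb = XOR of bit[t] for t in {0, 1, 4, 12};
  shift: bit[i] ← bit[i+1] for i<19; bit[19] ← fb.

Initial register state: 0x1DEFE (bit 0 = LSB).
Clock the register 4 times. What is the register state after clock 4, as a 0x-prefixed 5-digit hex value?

0x31DEF

reg_0 = 0x1DEFE
clock 1: out=0, reg = 0x8EF7F
clock 2: out=1, reg = 0xC77BF
clock 3: out=1, reg = 0x63BDF
clock 4: out=1, reg = 0x31DEF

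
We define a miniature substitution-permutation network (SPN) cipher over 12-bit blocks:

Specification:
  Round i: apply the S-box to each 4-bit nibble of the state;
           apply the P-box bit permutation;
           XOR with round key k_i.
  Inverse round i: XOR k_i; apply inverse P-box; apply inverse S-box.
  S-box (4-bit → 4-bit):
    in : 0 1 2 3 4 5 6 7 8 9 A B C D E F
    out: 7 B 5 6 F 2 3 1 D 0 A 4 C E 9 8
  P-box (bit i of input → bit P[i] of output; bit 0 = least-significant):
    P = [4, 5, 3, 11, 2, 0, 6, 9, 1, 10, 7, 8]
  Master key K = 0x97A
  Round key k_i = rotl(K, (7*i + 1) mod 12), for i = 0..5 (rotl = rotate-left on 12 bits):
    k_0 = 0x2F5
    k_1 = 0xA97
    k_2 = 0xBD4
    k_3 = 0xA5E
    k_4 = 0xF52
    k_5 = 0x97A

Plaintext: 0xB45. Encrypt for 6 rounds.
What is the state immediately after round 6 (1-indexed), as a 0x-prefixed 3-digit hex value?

s_0 = plaintext = 0xB45
s_1 = Round(s_0, k_0) = 0x010
s_2 = Round(s_1, k_1) = 0xC28
s_3 = Round(s_2, k_2) = 0x208
s_4 = Round(s_3, k_3) = 0x281
s_5 = Round(s_4, k_4) = 0x5A4
s_6 = Round(s_5, k_5) = 0x743

0x743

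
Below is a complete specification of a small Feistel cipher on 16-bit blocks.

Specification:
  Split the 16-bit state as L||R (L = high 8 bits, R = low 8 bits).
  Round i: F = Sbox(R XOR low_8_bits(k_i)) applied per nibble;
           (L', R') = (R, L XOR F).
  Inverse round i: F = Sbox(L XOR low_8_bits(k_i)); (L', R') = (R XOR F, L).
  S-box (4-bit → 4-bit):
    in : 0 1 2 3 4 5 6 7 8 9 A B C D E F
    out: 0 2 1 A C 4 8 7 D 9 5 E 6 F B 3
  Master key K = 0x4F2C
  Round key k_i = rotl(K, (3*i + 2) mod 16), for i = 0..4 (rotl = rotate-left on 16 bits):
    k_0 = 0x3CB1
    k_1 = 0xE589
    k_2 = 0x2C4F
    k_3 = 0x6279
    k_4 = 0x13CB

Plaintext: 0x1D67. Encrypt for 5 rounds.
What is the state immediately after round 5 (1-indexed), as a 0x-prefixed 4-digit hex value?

s_0 = plaintext = 0x1D67
s_1 = Round(s_0, k_0) = 0x67E5
s_2 = Round(s_1, k_1) = 0xE5E1
s_3 = Round(s_2, k_2) = 0xE1BE
s_4 = Round(s_3, k_3) = 0xBE86
s_5 = Round(s_4, k_4) = 0x8671

0x8671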